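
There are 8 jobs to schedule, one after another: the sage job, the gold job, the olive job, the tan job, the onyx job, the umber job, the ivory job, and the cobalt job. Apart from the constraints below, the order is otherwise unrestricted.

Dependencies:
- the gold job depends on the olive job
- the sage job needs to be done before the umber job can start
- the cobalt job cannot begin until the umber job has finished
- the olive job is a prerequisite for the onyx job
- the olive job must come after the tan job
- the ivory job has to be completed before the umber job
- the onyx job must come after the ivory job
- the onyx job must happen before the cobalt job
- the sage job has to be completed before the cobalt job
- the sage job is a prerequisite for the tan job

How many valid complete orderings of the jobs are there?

The jobs with no prerequisites are the sage job, the ivory job; any of them can be placed first.
Counting all ways to extend the partial order to a total order gives 49.

49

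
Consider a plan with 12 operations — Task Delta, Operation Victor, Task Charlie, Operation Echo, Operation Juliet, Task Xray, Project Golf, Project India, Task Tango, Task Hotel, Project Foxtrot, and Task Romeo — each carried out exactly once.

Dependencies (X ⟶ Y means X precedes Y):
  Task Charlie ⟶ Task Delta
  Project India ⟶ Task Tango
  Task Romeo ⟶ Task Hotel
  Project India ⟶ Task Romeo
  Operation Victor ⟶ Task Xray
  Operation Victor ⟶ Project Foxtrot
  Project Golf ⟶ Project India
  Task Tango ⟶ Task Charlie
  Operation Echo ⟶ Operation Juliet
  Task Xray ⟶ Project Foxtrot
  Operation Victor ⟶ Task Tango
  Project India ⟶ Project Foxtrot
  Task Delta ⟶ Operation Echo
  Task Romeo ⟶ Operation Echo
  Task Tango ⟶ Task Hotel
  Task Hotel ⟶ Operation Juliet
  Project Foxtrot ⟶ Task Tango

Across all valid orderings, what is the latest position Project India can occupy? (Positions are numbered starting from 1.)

4

The operations that are forced after Project India, directly or by a chain of constraints, are Task Delta, Task Charlie, Operation Echo, Operation Juliet, Task Tango, Task Hotel, Project Foxtrot, Task Romeo. That's 8 operations.
With 8 mandatory successors out of 12 operations total, the latest slot for Project India is 12−8 = 4, and it's reachable by doing all non-successors before Project India.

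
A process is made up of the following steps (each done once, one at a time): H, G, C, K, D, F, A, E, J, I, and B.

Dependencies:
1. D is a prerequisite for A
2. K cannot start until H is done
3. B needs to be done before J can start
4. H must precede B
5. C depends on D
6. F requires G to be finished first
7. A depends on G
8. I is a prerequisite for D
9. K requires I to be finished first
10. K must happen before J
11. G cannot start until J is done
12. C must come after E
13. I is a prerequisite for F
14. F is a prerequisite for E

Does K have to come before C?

Yes

Tracing the constraints gives a chain: K → J → G → F → E → C.
So K must precede C in any valid ordering.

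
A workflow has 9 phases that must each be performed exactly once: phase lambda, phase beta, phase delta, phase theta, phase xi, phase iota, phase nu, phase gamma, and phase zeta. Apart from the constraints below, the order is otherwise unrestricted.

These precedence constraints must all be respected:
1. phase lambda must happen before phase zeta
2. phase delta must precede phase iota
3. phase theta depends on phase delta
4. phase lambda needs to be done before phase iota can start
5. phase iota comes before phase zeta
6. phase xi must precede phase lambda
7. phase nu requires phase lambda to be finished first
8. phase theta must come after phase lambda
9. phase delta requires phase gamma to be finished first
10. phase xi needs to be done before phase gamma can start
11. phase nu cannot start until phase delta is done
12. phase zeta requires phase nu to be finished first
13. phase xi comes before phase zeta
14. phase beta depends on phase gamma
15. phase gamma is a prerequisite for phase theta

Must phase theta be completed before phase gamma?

The constraints actually force phase gamma before phase theta (via phase gamma → phase theta), not the other way around.
So phase theta does not have to come before phase gamma — it cannot.

No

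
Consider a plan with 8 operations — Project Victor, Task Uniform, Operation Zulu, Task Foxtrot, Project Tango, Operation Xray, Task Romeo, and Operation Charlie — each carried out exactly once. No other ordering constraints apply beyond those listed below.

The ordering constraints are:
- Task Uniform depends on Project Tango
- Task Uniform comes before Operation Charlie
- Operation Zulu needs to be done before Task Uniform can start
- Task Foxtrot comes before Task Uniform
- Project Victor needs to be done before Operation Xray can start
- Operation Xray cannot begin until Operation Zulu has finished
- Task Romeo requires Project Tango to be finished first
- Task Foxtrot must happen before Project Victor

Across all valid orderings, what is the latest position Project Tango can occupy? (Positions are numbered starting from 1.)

5

Following every chain forward from Project Tango, the operations that must come later are Task Uniform, Task Romeo, Operation Charlie — 3 of them.
So at least 3 operations follow Project Tango, putting Project Tango no later than position 5. That position is achievable by scheduling everything else first.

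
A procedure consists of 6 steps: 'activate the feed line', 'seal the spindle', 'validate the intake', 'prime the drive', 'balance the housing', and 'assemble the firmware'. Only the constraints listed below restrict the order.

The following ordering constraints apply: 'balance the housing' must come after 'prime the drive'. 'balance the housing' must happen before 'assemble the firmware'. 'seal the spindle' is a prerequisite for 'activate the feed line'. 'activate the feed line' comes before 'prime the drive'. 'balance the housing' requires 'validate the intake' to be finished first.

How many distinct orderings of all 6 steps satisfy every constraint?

4

2 steps have no prerequisites ('seal the spindle', 'validate the intake'), so any of them could come first.
Enumerating by repeatedly choosing an available step (one whose prerequisites are all placed) gives 4 distinct complete orderings.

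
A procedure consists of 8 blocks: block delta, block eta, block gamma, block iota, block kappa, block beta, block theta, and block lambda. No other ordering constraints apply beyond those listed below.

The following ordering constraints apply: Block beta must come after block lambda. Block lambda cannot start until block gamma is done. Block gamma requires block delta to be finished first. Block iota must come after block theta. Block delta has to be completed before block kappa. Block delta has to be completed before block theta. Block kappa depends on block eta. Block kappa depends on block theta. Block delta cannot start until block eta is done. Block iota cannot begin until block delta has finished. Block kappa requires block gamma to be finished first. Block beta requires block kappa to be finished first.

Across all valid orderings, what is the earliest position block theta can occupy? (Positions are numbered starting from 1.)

3

The blocks that are forced before block theta, directly or transitively, are block delta, block eta. That's 2 blocks.
With 2 mandatory predecessors, the earliest block theta can sit is position 2+1 = 3, and placing just those 2 first achieves it.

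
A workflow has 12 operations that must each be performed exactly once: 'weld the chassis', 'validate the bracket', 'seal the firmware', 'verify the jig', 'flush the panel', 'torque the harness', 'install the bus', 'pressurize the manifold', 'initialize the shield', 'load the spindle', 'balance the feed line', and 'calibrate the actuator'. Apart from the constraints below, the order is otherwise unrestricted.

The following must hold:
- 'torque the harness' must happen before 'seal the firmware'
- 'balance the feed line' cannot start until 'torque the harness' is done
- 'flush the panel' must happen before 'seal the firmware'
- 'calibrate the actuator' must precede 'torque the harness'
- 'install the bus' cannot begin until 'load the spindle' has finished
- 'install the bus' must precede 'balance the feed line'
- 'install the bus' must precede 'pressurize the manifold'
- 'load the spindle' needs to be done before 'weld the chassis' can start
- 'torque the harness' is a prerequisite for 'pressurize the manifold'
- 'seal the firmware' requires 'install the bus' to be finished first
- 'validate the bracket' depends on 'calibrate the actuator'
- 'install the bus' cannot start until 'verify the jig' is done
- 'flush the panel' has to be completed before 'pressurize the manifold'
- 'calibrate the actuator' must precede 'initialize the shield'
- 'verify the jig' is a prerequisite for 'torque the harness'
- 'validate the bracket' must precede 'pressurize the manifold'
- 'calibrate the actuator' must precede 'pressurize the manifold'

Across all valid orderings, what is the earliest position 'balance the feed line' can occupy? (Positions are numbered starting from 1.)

6

Working backwards through the constraints from 'balance the feed line', its full set of required predecessors is 'verify the jig', 'torque the harness', 'install the bus', 'load the spindle', 'calibrate the actuator' — 5 of them.
So at minimum 5 operations come before 'balance the feed line', putting 'balance the feed line' no earlier than position 6. That position is achievable by scheduling exactly those predecessors first.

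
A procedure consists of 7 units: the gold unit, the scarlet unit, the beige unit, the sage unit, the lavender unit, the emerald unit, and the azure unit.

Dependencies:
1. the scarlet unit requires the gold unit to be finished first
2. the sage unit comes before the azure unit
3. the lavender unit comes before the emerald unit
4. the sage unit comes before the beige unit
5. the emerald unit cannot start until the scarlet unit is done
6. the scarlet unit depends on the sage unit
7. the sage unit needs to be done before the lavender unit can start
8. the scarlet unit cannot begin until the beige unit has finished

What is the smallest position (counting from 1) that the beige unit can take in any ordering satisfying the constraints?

The only unit forced before the beige unit (directly or transitively) is the sage unit.
With 1 mandatory predecessor, the earliest the beige unit can sit is position 1+1 = 2, and placing just that one first achieves it.

2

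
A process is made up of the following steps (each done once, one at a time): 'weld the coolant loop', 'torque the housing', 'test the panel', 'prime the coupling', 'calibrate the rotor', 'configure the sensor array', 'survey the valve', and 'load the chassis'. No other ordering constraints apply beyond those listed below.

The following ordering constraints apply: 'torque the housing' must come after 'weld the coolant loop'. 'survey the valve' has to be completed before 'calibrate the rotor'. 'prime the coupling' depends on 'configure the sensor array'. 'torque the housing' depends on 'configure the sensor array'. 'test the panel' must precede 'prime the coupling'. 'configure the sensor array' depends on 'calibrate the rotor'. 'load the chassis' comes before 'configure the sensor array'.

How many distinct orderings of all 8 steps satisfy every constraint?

210

4 steps have no prerequisites ('weld the coolant loop', 'test the panel', 'survey the valve', 'load the chassis'), so any of them could come first.
Systematically extending each partial ordering one step at a time and counting, there are 210 complete orderings.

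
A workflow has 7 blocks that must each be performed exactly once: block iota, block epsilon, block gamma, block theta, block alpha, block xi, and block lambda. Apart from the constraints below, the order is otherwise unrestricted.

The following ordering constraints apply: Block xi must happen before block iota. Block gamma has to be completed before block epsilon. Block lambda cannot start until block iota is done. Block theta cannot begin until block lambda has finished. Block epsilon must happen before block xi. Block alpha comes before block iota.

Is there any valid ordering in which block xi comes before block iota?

The constraints force block xi before block iota, so yes — every valid ordering has block xi earlier.

Yes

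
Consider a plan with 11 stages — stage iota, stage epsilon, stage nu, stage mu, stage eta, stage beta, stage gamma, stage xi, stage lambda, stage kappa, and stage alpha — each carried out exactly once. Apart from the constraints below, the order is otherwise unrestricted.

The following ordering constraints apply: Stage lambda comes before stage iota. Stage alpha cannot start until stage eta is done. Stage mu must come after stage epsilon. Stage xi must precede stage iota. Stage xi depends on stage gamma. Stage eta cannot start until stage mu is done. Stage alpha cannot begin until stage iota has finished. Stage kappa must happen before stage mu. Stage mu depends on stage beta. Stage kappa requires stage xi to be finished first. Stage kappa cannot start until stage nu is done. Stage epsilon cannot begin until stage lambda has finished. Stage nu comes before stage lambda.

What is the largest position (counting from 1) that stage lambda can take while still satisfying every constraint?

6

Every stage that must follow stage lambda has to come after it. Tracing all chains starting from stage lambda, those stages are: stage iota, stage epsilon, stage mu, stage eta, stage alpha — 5 in total.
With 5 mandatory successors out of 11 stages total, the latest slot for stage lambda is 11−5 = 6, and it's reachable by doing all non-successors before stage lambda.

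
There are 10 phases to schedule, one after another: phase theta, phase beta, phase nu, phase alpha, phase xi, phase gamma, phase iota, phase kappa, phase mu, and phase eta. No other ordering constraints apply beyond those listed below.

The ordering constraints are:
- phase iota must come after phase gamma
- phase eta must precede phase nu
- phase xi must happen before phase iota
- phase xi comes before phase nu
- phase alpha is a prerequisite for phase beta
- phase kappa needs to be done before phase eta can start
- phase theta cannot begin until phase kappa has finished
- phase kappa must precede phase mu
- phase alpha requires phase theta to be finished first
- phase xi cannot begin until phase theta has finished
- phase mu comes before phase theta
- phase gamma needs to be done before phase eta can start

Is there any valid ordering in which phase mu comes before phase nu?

Every valid ordering already has phase mu before phase nu (the constraints require it), so in particular at least one does.

Yes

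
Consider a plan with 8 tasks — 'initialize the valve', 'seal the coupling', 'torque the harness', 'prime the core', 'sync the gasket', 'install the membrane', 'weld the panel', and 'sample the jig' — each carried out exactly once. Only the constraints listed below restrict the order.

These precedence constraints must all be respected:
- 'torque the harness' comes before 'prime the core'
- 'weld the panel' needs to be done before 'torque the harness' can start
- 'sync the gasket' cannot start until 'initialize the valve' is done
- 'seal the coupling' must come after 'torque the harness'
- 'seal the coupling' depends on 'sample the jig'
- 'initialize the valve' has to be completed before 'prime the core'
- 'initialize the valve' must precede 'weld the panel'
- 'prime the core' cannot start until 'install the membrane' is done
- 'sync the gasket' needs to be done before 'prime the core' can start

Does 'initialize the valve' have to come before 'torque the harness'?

Yes

Tracing the constraints gives a chain: 'initialize the valve' → 'weld the panel' → 'torque the harness'.
That forces 'initialize the valve' before 'torque the harness' in every valid schedule.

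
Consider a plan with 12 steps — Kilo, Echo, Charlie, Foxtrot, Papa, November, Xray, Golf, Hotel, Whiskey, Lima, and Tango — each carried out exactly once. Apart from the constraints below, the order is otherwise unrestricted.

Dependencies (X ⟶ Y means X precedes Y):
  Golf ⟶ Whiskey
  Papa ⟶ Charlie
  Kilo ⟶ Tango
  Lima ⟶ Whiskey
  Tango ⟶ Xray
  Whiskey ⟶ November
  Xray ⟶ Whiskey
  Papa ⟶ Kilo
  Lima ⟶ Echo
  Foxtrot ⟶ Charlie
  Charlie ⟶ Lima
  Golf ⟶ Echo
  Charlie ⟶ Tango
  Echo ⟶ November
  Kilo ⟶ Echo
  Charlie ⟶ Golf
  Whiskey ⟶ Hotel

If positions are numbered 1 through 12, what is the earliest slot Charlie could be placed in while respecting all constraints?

3

Working backwards through the constraints from Charlie, its full set of required predecessors is Foxtrot, Papa — 2 of them.
So at minimum 2 steps come before Charlie, putting Charlie no earlier than position 3. That position is achievable by scheduling exactly those predecessors first.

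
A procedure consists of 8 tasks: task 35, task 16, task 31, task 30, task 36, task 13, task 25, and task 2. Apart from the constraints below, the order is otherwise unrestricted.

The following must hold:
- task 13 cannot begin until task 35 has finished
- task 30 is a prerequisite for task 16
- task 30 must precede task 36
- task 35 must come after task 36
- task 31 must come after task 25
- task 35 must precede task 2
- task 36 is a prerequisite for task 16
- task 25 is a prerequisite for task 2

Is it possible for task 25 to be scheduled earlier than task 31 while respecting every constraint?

Yes

Every valid ordering already has task 25 before task 31 (the constraints require it), so in particular at least one does.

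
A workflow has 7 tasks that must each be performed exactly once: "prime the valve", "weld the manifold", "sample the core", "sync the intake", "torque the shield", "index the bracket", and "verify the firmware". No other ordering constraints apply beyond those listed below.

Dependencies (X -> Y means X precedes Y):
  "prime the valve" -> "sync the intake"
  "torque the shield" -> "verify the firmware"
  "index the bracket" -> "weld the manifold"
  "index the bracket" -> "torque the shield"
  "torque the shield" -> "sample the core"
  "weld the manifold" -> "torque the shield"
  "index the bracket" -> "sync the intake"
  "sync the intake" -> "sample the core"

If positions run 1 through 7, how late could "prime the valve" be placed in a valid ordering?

5

Every task that must follow "prime the valve" has to come after it. Tracing all chains starting from "prime the valve", those tasks are: "sample the core", "sync the intake" — 2 in total.
So at least 2 tasks follow "prime the valve", putting "prime the valve" no later than position 5. That position is achievable by scheduling everything else first.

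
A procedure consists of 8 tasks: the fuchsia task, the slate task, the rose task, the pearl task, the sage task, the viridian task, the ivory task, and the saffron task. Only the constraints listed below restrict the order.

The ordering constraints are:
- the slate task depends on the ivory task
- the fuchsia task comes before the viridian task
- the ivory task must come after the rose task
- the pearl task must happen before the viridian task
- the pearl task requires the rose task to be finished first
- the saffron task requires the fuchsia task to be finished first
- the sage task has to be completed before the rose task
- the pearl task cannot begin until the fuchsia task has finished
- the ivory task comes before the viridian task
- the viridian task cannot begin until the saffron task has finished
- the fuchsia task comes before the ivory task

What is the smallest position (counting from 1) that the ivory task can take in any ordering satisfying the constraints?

Working backwards through the constraints from the ivory task, its full set of required predecessors is the fuchsia task, the rose task, the sage task — 3 of them.
So at minimum 3 tasks come before the ivory task, putting the ivory task no earlier than position 4. That position is achievable by scheduling exactly those predecessors first.

4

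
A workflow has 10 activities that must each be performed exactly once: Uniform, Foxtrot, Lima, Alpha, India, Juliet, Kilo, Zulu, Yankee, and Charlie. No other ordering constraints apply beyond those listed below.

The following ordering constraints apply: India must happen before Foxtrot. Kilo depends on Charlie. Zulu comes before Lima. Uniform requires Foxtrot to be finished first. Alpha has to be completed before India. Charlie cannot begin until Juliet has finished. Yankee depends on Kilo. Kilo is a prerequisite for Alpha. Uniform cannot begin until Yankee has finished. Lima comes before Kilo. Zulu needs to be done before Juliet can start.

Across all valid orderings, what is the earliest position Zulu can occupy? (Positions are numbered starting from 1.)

1

Nothing is required before Zulu; it can be the very first activity.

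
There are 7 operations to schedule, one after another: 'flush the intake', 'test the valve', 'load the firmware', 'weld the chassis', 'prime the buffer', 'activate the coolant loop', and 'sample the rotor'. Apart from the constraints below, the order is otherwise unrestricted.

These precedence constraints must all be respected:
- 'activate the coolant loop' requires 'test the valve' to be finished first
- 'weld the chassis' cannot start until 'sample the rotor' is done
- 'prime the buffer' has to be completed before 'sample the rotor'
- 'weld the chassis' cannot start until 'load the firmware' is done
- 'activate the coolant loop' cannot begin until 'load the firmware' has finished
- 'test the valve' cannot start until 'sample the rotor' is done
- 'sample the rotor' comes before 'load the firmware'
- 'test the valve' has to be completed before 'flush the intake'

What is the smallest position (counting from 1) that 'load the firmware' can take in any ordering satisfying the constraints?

3

Every operation that must precede 'load the firmware' has to come before it. Tracing all chains that end at 'load the firmware', those operations are: 'prime the buffer', 'sample the rotor' — 2 in total.
So at minimum 2 operations come before 'load the firmware', putting 'load the firmware' no earlier than position 3. That position is achievable by scheduling exactly those predecessors first.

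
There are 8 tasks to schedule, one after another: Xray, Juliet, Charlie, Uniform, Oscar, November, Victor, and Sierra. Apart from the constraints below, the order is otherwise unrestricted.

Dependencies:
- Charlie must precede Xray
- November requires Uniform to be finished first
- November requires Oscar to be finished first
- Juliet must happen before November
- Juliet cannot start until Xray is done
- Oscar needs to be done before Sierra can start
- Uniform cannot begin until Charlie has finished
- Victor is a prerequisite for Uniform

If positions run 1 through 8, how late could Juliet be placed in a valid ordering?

Following the constraints forward from Juliet, its only required successor is November.
So at least 1 task follows Juliet, putting Juliet no later than position 7. That position is achievable by scheduling everything else first.

7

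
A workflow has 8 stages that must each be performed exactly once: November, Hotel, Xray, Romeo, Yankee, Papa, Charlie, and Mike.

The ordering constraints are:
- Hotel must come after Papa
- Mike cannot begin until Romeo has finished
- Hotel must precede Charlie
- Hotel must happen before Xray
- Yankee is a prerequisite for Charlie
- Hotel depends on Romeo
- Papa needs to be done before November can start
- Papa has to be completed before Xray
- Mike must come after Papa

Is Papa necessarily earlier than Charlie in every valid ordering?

Yes

Tracing the constraints gives a chain: Papa → Hotel → Charlie.
That forces Papa before Charlie in every valid schedule.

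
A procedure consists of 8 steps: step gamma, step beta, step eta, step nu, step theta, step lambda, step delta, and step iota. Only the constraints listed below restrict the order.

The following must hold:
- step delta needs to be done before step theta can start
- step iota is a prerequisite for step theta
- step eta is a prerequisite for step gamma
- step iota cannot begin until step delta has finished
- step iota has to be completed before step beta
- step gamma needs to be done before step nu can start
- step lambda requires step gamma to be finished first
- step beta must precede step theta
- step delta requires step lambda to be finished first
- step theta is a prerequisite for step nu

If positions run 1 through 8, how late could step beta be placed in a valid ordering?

6

The steps that are forced after step beta, directly or by a chain of constraints, are step nu, step theta. That's 2 steps.
With 2 mandatory successors out of 8 steps total, the latest slot for step beta is 8−2 = 6, and it's reachable by doing all non-successors before step beta.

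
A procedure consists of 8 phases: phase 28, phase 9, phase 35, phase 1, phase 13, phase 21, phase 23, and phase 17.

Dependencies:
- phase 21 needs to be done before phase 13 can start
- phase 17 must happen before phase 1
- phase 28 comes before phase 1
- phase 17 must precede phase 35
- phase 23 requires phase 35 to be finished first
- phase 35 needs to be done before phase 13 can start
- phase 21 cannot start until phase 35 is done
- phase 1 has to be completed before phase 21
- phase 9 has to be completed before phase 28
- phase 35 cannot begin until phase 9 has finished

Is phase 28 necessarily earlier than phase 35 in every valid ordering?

No

No chain of constraints connects phase 28 to phase 35 in either direction.
There exist valid orderings with phase 35 before phase 28, so phase 28 is not required to come first.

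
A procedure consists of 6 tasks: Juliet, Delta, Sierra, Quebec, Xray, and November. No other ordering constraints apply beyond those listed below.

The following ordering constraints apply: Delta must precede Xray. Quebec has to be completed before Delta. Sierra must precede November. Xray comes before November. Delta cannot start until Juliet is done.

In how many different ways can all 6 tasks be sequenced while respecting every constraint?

3 tasks have no prerequisites (Juliet, Sierra, Quebec), so any of them could come first.
Enumerating by repeatedly choosing an available task (one whose prerequisites are all placed) gives 10 distinct complete orderings.

10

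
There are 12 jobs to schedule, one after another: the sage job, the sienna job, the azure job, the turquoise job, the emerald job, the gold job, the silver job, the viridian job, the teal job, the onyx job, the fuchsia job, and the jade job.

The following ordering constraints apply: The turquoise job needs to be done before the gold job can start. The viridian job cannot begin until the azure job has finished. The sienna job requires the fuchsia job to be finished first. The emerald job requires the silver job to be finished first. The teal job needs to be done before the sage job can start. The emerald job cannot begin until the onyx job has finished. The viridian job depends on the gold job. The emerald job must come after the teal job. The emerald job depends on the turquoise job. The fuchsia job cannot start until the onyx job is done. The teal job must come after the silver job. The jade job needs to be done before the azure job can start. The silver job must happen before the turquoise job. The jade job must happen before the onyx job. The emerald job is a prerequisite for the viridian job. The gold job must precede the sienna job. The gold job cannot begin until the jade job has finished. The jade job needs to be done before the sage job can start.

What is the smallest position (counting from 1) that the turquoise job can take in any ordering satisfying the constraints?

2

The only job forced before the turquoise job (directly or transitively) is the silver job.
So at minimum 1 job comes before the turquoise job, putting the turquoise job no earlier than position 2. That position is achievable by scheduling exactly that predecessor first.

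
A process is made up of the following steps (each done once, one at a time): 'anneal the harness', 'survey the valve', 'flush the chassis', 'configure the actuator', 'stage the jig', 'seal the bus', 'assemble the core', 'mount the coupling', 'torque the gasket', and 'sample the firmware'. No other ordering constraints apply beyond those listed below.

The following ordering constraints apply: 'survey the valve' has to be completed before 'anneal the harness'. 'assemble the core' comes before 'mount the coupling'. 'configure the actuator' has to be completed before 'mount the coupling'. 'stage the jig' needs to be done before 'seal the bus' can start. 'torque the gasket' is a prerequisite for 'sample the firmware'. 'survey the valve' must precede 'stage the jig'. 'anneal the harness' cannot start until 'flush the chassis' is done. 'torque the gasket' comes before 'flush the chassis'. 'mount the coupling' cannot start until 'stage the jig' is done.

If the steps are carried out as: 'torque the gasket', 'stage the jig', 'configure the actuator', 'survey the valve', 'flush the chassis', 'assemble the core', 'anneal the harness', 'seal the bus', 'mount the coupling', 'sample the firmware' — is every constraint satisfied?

In the proposed order, 'stage the jig' appears before 'survey the valve'.
That contradicts the constraint that 'survey the valve' must precede 'stage the jig'.

No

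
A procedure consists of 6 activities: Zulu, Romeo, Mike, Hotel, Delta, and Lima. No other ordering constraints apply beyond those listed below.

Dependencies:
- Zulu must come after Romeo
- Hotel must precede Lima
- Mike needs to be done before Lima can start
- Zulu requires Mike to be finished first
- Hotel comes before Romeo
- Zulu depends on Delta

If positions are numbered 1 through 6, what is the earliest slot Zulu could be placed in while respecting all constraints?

Working backwards through the constraints from Zulu, its full set of required predecessors is Romeo, Mike, Hotel, Delta — 4 of them.
With 4 mandatory predecessors, the earliest Zulu can sit is position 4+1 = 5, and placing just those 4 first achieves it.

5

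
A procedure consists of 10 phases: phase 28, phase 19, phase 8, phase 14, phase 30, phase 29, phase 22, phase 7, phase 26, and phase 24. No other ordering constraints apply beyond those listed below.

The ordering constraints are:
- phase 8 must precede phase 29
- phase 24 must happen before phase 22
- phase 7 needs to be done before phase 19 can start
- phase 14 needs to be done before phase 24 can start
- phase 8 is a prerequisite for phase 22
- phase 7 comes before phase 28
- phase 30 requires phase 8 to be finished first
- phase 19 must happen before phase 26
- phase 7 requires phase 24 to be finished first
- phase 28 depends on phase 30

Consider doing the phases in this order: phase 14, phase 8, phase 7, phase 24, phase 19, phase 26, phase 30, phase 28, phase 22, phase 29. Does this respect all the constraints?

No

In the proposed order, phase 7 appears before phase 24.
But one of the constraints requires phase 24 before phase 7, so this ordering violates it.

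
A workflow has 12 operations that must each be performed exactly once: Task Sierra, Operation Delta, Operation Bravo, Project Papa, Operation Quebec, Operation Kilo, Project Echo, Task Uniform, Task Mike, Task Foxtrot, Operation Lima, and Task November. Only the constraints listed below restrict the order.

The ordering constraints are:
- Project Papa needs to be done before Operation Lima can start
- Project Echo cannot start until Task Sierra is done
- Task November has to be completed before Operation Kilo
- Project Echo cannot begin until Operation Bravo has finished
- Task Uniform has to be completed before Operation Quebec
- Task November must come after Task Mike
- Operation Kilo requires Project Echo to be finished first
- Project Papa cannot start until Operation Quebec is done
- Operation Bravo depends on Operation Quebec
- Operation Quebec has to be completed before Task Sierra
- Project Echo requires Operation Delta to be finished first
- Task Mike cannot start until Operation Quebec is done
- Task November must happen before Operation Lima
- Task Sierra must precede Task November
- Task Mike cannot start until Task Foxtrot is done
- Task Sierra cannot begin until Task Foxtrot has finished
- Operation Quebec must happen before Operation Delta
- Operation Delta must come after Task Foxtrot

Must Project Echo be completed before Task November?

No

Project Echo and Task November are not related by any chain of constraints.
A valid ordering placing Task November before Project Echo exists, so the answer is no.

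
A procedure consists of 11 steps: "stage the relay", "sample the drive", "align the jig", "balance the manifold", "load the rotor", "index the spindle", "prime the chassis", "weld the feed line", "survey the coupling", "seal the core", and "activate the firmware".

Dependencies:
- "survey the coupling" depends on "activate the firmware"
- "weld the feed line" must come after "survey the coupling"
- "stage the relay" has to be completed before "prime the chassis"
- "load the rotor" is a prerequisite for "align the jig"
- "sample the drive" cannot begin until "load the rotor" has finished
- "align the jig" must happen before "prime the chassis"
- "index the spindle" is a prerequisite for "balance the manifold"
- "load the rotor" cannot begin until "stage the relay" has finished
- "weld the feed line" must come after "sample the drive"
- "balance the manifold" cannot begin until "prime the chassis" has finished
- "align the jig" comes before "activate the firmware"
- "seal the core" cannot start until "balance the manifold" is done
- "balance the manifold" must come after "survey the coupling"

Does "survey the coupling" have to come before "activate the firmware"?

The constraints actually force "activate the firmware" before "survey the coupling" (via "activate the firmware" → "survey the coupling"), not the other way around.
So "survey the coupling" does not have to come before "activate the firmware" — it cannot.

No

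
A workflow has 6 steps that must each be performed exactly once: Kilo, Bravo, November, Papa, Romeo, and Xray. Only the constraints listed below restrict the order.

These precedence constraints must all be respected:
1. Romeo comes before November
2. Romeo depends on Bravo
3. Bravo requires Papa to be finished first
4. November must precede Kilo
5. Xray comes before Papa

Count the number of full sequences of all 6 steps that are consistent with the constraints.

Xray is the only step with nothing required before it, so every ordering starts there.
Continuing from there, at each step only one step has all its prerequisites placed, so the ordering is fully determined — there is exactly 1.

1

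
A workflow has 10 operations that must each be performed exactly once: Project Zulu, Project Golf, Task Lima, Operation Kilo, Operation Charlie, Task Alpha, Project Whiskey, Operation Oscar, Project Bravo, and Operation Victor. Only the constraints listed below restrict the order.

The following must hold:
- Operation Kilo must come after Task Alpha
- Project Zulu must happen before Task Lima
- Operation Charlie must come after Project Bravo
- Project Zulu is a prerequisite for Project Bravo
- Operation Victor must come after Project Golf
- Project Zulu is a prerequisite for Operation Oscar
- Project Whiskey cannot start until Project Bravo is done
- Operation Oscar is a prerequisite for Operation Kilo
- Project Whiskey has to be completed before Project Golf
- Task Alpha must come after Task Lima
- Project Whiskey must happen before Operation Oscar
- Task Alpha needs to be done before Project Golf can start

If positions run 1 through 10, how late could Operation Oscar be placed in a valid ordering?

9

The only operation forced after Operation Oscar (directly or by a chain) is Operation Kilo.
With 1 mandatory successor out of 10 operations total, the latest slot for Operation Oscar is 10−1 = 9, and it's reachable by doing all non-successors before Operation Oscar.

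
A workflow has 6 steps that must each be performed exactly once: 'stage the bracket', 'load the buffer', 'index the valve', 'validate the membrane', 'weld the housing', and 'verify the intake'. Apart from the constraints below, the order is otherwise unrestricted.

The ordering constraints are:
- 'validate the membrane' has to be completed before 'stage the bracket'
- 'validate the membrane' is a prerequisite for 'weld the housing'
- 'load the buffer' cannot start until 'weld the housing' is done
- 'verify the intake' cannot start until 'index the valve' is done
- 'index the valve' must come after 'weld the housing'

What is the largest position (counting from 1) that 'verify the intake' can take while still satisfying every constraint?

Nothing depends on 'verify the intake', so it can be the final step, position 6.

6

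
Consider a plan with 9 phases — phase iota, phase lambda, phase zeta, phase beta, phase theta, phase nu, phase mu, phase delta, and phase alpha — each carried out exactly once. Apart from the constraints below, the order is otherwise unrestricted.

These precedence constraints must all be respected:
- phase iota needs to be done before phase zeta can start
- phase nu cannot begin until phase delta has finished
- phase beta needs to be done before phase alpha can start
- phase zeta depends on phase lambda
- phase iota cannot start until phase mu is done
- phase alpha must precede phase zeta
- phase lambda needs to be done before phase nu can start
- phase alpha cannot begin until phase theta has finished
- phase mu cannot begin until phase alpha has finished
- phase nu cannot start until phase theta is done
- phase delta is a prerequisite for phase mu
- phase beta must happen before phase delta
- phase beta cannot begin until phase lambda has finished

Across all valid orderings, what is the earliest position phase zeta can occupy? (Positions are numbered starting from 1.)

8

Every phase that must precede phase zeta has to come before it. Tracing all chains that end at phase zeta, those phases are: phase iota, phase lambda, phase beta, phase theta, phase mu, phase delta, phase alpha — 7 in total.
So at minimum 7 phases come before phase zeta, putting phase zeta no earlier than position 8. That position is achievable by scheduling exactly those predecessors first.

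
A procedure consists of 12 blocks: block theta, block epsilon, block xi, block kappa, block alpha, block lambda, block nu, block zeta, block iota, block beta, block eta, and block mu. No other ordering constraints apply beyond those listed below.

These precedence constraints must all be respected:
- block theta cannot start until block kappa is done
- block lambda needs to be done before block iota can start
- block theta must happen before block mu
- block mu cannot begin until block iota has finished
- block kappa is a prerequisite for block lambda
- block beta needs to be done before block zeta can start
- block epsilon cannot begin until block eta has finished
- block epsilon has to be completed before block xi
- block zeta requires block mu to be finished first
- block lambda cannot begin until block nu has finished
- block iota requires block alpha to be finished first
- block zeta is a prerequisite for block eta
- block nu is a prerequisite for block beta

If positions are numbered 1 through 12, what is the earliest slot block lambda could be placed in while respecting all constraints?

The blocks that are forced before block lambda, directly or transitively, are block kappa, block nu. That's 2 blocks.
So at minimum 2 blocks come before block lambda, putting block lambda no earlier than position 3. That position is achievable by scheduling exactly those predecessors first.

3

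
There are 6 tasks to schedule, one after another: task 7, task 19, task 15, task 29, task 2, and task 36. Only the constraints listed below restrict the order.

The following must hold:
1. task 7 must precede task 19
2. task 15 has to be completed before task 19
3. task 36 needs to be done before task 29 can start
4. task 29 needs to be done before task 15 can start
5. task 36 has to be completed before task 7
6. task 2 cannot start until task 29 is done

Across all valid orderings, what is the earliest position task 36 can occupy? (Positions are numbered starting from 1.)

No constraint forces any other task before task 36, so it can be placed first.

1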